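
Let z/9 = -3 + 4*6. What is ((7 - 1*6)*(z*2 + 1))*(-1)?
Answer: -379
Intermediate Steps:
z = 189 (z = 9*(-3 + 4*6) = 9*(-3 + 24) = 9*21 = 189)
((7 - 1*6)*(z*2 + 1))*(-1) = ((7 - 1*6)*(189*2 + 1))*(-1) = ((7 - 6)*(378 + 1))*(-1) = (1*379)*(-1) = 379*(-1) = -379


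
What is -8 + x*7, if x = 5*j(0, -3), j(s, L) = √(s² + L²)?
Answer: 97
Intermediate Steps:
j(s, L) = √(L² + s²)
x = 15 (x = 5*√((-3)² + 0²) = 5*√(9 + 0) = 5*√9 = 5*3 = 15)
-8 + x*7 = -8 + 15*7 = -8 + 105 = 97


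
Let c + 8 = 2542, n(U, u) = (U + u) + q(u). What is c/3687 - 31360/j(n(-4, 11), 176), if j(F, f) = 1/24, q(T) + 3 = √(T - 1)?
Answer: -2774981146/3687 ≈ -7.5264e+5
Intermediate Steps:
q(T) = -3 + √(-1 + T) (q(T) = -3 + √(T - 1) = -3 + √(-1 + T))
n(U, u) = -3 + U + u + √(-1 + u) (n(U, u) = (U + u) + (-3 + √(-1 + u)) = -3 + U + u + √(-1 + u))
c = 2534 (c = -8 + 2542 = 2534)
j(F, f) = 1/24
c/3687 - 31360/j(n(-4, 11), 176) = 2534/3687 - 31360/1/24 = 2534*(1/3687) - 31360*24 = 2534/3687 - 752640 = -2774981146/3687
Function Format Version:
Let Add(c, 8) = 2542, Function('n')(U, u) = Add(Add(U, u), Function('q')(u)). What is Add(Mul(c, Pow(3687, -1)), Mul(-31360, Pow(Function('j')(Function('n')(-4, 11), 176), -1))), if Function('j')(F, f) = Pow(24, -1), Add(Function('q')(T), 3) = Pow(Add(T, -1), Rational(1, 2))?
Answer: Rational(-2774981146, 3687) ≈ -7.5264e+5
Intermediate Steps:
Function('q')(T) = Add(-3, Pow(Add(-1, T), Rational(1, 2))) (Function('q')(T) = Add(-3, Pow(Add(T, -1), Rational(1, 2))) = Add(-3, Pow(Add(-1, T), Rational(1, 2))))
Function('n')(U, u) = Add(-3, U, u, Pow(Add(-1, u), Rational(1, 2))) (Function('n')(U, u) = Add(Add(U, u), Add(-3, Pow(Add(-1, u), Rational(1, 2)))) = Add(-3, U, u, Pow(Add(-1, u), Rational(1, 2))))
c = 2534 (c = Add(-8, 2542) = 2534)
Function('j')(F, f) = Rational(1, 24)
Add(Mul(c, Pow(3687, -1)), Mul(-31360, Pow(Function('j')(Function('n')(-4, 11), 176), -1))) = Add(Mul(2534, Pow(3687, -1)), Mul(-31360, Pow(Rational(1, 24), -1))) = Add(Mul(2534, Rational(1, 3687)), Mul(-31360, 24)) = Add(Rational(2534, 3687), -752640) = Rational(-2774981146, 3687)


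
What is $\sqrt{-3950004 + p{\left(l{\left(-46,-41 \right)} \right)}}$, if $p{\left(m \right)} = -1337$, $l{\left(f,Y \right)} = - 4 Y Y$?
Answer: $i \sqrt{3951341} \approx 1987.8 i$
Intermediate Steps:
$l{\left(f,Y \right)} = - 4 Y^{2}$
$\sqrt{-3950004 + p{\left(l{\left(-46,-41 \right)} \right)}} = \sqrt{-3950004 - 1337} = \sqrt{-3951341} = i \sqrt{3951341}$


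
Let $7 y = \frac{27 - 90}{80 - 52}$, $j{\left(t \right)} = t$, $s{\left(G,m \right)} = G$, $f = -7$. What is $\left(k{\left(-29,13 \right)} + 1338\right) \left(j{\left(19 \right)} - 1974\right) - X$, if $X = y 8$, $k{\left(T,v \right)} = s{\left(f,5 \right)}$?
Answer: $- \frac{18214717}{7} \approx -2.6021 \cdot 10^{6}$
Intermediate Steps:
$k{\left(T,v \right)} = -7$
$y = - \frac{9}{28}$ ($y = \frac{\left(27 - 90\right) \frac{1}{80 - 52}}{7} = \frac{\left(-63\right) \frac{1}{28}}{7} = \frac{1}{7} \left(- \frac{9}{4}\right) = - \frac{9}{28} \approx -0.32143$)
$X = - \frac{18}{7}$ ($X = \left(- \frac{9}{28}\right) 8 = - \frac{18}{7} \approx -2.5714$)
$\left(k{\left(-29,13 \right)} + 1338\right) \left(j{\left(19 \right)} - 1974\right) - X = \left(-7 + 1338\right) \left(19 - 1974\right) - - \frac{18}{7} = 1331 \left(-1955\right) + \frac{18}{7} = -2602105 + \frac{18}{7} = - \frac{18214717}{7}$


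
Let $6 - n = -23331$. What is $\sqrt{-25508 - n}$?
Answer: $i \sqrt{48845} \approx 221.01 i$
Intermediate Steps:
$n = 23337$ ($n = 6 - -23331 = 6 + 23331 = 23337$)
$\sqrt{-25508 - n} = \sqrt{-25508 - 23337} = \sqrt{-48845} = i \sqrt{48845}$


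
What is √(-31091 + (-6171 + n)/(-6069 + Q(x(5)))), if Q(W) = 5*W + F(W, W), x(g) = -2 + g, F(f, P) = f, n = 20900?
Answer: I*√1138473684870/6051 ≈ 176.33*I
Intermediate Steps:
Q(W) = 6*W (Q(W) = 5*W + W = 6*W)
√(-31091 + (-6171 + n)/(-6069 + Q(x(5)))) = √(-31091 + (-6171 + 20900)/(-6069 + 6*(-2 + 5))) = √(-31091 + 14729/(-6069 + 6*3)) = √(-31091 + 14729/(-6069 + 18)) = √(-31091 + 14729/(-6051)) = √(-31091 + 14729*(-1/6051)) = √(-31091 - 14729/6051) = √(-188146370/6051) = I*√1138473684870/6051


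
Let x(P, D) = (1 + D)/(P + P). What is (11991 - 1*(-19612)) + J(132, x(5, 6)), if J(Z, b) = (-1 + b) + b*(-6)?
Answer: 63197/2 ≈ 31599.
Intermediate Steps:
x(P, D) = (1 + D)/(2*P) (x(P, D) = (1 + D)/((2*P)) = (1 + D)*(1/(2*P)) = (1 + D)/(2*P))
J(Z, b) = -1 - 5*b (J(Z, b) = (-1 + b) - 6*b = -1 - 5*b)
(11991 - 1*(-19612)) + J(132, x(5, 6)) = (11991 - 1*(-19612)) + (-1 - 5*(1 + 6)/(2*5)) = (11991 + 19612) + (-1 - 5*7/(2*5)) = 31603 + (-1 - 5*7/10) = 31603 + (-1 - 7/2) = 31603 - 9/2 = 63197/2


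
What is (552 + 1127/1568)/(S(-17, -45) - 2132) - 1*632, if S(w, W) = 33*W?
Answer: -73167895/115744 ≈ -632.15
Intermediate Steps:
(552 + 1127/1568)/(S(-17, -45) - 2132) - 1*632 = (552 + 1127/1568)/(33*(-45) - 2132) - 1*632 = (552 + 1127*(1/1568))/(-1485 - 2132) - 632 = (552 + 23/32)/(-3617) - 632 = (17687/32)*(-1/3617) - 632 = -17687/115744 - 632 = -73167895/115744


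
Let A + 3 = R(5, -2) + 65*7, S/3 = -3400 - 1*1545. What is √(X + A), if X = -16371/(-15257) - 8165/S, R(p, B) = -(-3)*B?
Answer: 4*√108370359791727/1968153 ≈ 21.157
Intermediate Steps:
S = -14835 (S = 3*(-3400 - 1*1545) = 3*(-3400 - 1545) = 3*(-4945) = -14835)
R(p, B) = 3*B
X = 3195106/1968153 (X = -16371/(-15257) - 8165/(-14835) = -16371*(-1/15257) - 8165*(-1/14835) = 16371/15257 + 71/129 = 3195106/1968153 ≈ 1.6234)
A = 446 (A = -3 + (3*(-2) + 65*7) = -3 + (-6 + 455) = -3 + 449 = 446)
√(X + A) = √(3195106/1968153 + 446) = √(880991344/1968153) = 4*√108370359791727/1968153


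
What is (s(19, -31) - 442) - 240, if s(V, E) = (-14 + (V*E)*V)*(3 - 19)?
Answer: 178598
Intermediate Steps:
s(V, E) = 224 - 16*E*V**2 (s(V, E) = (-14 + (E*V)*V)*(-16) = (-14 + E*V**2)*(-16) = 224 - 16*E*V**2)
(s(19, -31) - 442) - 240 = ((224 - 16*(-31)*19**2) - 442) - 240 = ((224 - 16*(-31)*361) - 442) - 240 = ((224 + 179056) - 442) - 240 = (179280 - 442) - 240 = 178838 - 240 = 178598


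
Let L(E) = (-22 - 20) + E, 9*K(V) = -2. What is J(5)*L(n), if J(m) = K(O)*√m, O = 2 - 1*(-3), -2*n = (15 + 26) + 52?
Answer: 59*√5/3 ≈ 43.976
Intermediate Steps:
n = -93/2 (n = -((15 + 26) + 52)/2 = -(41 + 52)/2 = -½*93 = -93/2 ≈ -46.500)
O = 5 (O = 2 + 3 = 5)
K(V) = -2/9 (K(V) = (⅑)*(-2) = -2/9)
L(E) = -42 + E
J(m) = -2*√m/9
J(5)*L(n) = (-2*√5/9)*(-42 - 93/2) = -2*√5/9*(-177/2) = 59*√5/3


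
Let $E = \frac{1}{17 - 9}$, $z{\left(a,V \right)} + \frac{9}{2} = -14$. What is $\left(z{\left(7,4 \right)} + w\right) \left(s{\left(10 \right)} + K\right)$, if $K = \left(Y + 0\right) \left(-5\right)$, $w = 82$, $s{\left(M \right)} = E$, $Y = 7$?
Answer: $- \frac{35433}{16} \approx -2214.6$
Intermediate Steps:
$z{\left(a,V \right)} = - \frac{37}{2}$ ($z{\left(a,V \right)} = - \frac{9}{2} - 14 = - \frac{37}{2}$)
$E = \frac{1}{8} \approx 0.125$
$s{\left(M \right)} = \frac{1}{8}$
$K = -35$ ($K = \left(7 + 0\right) \left(-5\right) = 7 \left(-5\right) = -35$)
$\left(z{\left(7,4 \right)} + w\right) \left(s{\left(10 \right)} + K\right) = \left(- \frac{37}{2} + 82\right) \left(\frac{1}{8} - 35\right) = \frac{127}{2} \left(- \frac{279}{8}\right) = - \frac{35433}{16}$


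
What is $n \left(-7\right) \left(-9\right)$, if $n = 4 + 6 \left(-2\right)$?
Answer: $-504$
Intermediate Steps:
$n = -8$ ($n = 4 - 12 = -8$)
$n \left(-7\right) \left(-9\right) = \left(-8\right) \left(-7\right) \left(-9\right) = 56 \left(-9\right) = -504$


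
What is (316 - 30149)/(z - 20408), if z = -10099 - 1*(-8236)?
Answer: 29833/22271 ≈ 1.3395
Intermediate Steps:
z = -1863 (z = -10099 + 8236 = -1863)
(316 - 30149)/(z - 20408) = (316 - 30149)/(-1863 - 20408) = -29833/(-22271) = -29833*(-1/22271) = 29833/22271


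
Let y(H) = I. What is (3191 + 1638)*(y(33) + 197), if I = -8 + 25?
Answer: 1033406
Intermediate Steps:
I = 17
y(H) = 17
(3191 + 1638)*(y(33) + 197) = (3191 + 1638)*(17 + 197) = 4829*214 = 1033406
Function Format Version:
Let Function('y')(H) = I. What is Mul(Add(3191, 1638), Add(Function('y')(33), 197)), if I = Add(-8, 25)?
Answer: 1033406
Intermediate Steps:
I = 17
Function('y')(H) = 17
Mul(Add(3191, 1638), Add(Function('y')(33), 197)) = Mul(Add(3191, 1638), Add(17, 197)) = Mul(4829, 214) = 1033406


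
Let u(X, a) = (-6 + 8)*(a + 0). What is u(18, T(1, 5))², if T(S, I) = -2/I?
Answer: 16/25 ≈ 0.64000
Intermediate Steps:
u(X, a) = 2*a
u(18, T(1, 5))² = (2*(-2/5))² = (2*(-2*⅕))² = (2*(-⅖))² = (-⅘)² = 16/25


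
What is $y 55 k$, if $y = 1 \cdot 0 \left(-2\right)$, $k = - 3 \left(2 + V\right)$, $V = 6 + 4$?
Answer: $0$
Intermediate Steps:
$V = 10$
$k = -36$ ($k = - 3 \left(2 + 10\right) = \left(-3\right) 12 = -36$)
$y = 0$ ($y = 0 \left(-2\right) = 0$)
$y 55 k = 0 \cdot 55 \left(-36\right) = 0 \left(-36\right) = 0$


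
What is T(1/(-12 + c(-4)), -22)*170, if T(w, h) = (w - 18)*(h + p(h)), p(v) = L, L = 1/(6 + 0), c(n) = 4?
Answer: 1614575/24 ≈ 67274.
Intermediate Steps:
L = ⅙ (L = 1/6 = ⅙ ≈ 0.16667)
p(v) = ⅙
T(w, h) = (-18 + w)*(⅙ + h) (T(w, h) = (w - 18)*(h + ⅙) = (-18 + w)*(⅙ + h))
T(1/(-12 + c(-4)), -22)*170 = (-3 - 18*(-22) + 1/(6*(-12 + 4)) - 22/(-12 + 4))*170 = (-3 + 396 + (⅙)/(-8) - 22/(-8))*170 = (-3 + 396 + (⅙)*(-⅛) - 22*(-⅛))*170 = (-3 + 396 - 1/48 + 11/4)*170 = (18995/48)*170 = 1614575/24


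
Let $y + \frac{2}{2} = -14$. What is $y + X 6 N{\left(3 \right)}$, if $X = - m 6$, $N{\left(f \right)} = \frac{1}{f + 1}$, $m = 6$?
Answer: $-69$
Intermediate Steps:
$y = -15$ ($y = -1 - 14 = -15$)
$N{\left(f \right)} = \frac{1}{1 + f}$
$X = -36$ ($X = \left(-1\right) 6 \cdot 6 = \left(-6\right) 6 = -36$)
$y + X 6 N{\left(3 \right)} = -15 + \frac{\left(-36\right) 6}{1 + 3} = -15 - \frac{216}{4} = -15 - 54 = -69$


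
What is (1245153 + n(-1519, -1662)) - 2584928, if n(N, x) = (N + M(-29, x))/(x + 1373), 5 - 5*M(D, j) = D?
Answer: -1935967314/1445 ≈ -1.3398e+6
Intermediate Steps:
M(D, j) = 1 - D/5
n(N, x) = (34/5 + N)/(1373 + x) (n(N, x) = (N + (1 - ⅕*(-29)))/(x + 1373) = (N + (1 + 29/5))/(1373 + x) = (N + 34/5)/(1373 + x) = (34/5 + N)/(1373 + x))
(1245153 + n(-1519, -1662)) - 2584928 = (1245153 + (34/5 - 1519)/(1373 - 1662)) - 2584928 = (1245153 - 7561/5/(-289)) - 2584928 = (1245153 - 1/289*(-7561/5)) - 2584928 = (1245153 + 7561/1445) - 2584928 = 1799253646/1445 - 2584928 = -1935967314/1445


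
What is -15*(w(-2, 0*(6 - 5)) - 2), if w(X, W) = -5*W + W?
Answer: 30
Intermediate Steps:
w(X, W) = -4*W
-15*(w(-2, 0*(6 - 5)) - 2) = -15*(-0*(6 - 5) - 2) = -15*(-0 - 2) = -15*(-4*0 - 2) = -15*(0 - 2) = -15*(-2) = 30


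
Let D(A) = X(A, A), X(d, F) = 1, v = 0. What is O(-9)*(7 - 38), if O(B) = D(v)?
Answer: -31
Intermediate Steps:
D(A) = 1
O(B) = 1
O(-9)*(7 - 38) = 1*(7 - 38) = 1*(-31) = -31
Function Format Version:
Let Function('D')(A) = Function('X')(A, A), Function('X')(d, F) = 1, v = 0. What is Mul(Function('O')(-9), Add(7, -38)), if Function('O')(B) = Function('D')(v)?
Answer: -31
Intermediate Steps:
Function('D')(A) = 1
Function('O')(B) = 1
Mul(Function('O')(-9), Add(7, -38)) = Mul(1, Add(7, -38)) = Mul(1, -31) = -31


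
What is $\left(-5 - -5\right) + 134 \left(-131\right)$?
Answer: $-17554$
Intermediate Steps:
$\left(-5 - -5\right) + 134 \left(-131\right) = \left(-5 + 5\right) - 17554 = 0 - 17554 = -17554$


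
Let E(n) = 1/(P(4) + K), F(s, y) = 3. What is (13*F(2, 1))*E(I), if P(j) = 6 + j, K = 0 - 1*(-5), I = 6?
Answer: 13/5 ≈ 2.6000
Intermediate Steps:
K = 5 (K = 0 + 5 = 5)
E(n) = 1/15 (E(n) = 1/((6 + 4) + 5) = 1/(10 + 5) = 1/15)
(13*F(2, 1))*E(I) = (13*3)*(1/15) = 39*(1/15) = 13/5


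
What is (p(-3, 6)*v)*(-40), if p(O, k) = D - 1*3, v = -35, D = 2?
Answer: -1400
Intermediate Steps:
p(O, k) = -1 (p(O, k) = 2 - 1*3 = 2 - 3 = -1)
(p(-3, 6)*v)*(-40) = -1*(-35)*(-40) = 35*(-40) = -1400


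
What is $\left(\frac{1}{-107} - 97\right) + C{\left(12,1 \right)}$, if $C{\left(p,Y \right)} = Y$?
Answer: $- \frac{10273}{107} \approx -96.009$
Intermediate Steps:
$\left(\frac{1}{-107} - 97\right) + C{\left(12,1 \right)} = \left(\frac{1}{-107} - 97\right) + 1 = \left(- \frac{1}{107} - 97\right) + 1 = - \frac{10380}{107} + 1 = - \frac{10273}{107}$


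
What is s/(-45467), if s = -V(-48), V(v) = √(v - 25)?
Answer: I*√73/45467 ≈ 0.00018792*I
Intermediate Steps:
V(v) = √(-25 + v)
s = -I*√73 (s = -√(-25 - 48) = -√(-73) = -I*√73 ≈ -8.544*I)
s/(-45467) = -I*√73/(-45467) = -I*√73*(-1/45467) = I*√73/45467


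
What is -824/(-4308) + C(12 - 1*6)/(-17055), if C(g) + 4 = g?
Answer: 1170392/6122745 ≈ 0.19115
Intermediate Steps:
C(g) = -4 + g
-824/(-4308) + C(12 - 1*6)/(-17055) = -824/(-4308) + (-4 + (12 - 1*6))/(-17055) = -824*(-1/4308) + (-4 + (12 - 6))*(-1/17055) = 206/1077 + (-4 + 6)*(-1/17055) = 206/1077 + 2*(-1/17055) = 206/1077 - 2/17055 = 1170392/6122745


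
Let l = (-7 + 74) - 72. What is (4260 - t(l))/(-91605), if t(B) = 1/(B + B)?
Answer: -42601/916050 ≈ -0.046505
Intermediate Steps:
l = -5 (l = 67 - 72 = -5)
t(B) = 1/(2*B)
(4260 - t(l))/(-91605) = (4260 - 1/(2*(-5)))/(-91605) = (4260 - (-1)/(2*5))*(-1/91605) = (4260 - 1*(-1/10))*(-1/91605) = (4260 + 1/10)*(-1/91605) = (42601/10)*(-1/91605) = -42601/916050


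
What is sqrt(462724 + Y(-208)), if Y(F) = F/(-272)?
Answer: sqrt(133727457)/17 ≈ 680.24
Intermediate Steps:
Y(F) = -F/272 (Y(F) = F*(-1/272) = -F/272)
sqrt(462724 + Y(-208)) = sqrt(462724 - 1/272*(-208)) = sqrt(462724 + 13/17) = sqrt(7866321/17) = sqrt(133727457)/17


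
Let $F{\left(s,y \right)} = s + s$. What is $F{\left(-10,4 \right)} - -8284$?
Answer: $8264$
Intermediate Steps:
$F{\left(s,y \right)} = 2 s$
$F{\left(-10,4 \right)} - -8284 = 2 \left(-10\right) - -8284 = -20 + 8284 = 8264$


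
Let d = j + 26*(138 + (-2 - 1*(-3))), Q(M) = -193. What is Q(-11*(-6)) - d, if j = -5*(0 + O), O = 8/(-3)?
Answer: -11461/3 ≈ -3820.3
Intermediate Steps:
O = -8/3 (O = 8*(-⅓) = -8/3 ≈ -2.6667)
j = 40/3 (j = -5*(0 - 8/3) = -5*(-8/3) = 40/3 ≈ 13.333)
d = 10882/3 (d = 40/3 + 26*(138 + (-2 - 1*(-3))) = 40/3 + 26*(138 + (-2 + 3)) = 40/3 + 26*(138 + 1) = 40/3 + 26*139 = 40/3 + 3614 = 10882/3 ≈ 3627.3)
Q(-11*(-6)) - d = -193 - 1*10882/3 = -193 - 10882/3 = -11461/3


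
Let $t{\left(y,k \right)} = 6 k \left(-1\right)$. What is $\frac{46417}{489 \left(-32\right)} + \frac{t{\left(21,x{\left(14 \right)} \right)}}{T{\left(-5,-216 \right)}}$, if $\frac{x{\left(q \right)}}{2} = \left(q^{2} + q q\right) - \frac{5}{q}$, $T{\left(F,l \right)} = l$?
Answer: $\frac{6175075}{328608} \approx 18.792$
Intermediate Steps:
$x{\left(q \right)} = - \frac{10}{q} + 4 q^{2}$ ($x{\left(q \right)} = 2 \left(\left(q^{2} + q q\right) - \frac{5}{q}\right) = 2 \left(\left(q^{2} + q^{2}\right) - \frac{5}{q}\right) = 2 \left(2 q^{2} - \frac{5}{q}\right) = 2 \left(- \frac{5}{q} + 2 q^{2}\right) = - \frac{10}{q} + 4 q^{2}$)
$t{\left(y,k \right)} = - 6 k$
$\frac{46417}{489 \left(-32\right)} + \frac{t{\left(21,x{\left(14 \right)} \right)}}{T{\left(-5,-216 \right)}} = \frac{46417}{489 \left(-32\right)} + \frac{\left(-6\right) \frac{2 \left(-5 + 2 \cdot 14^{3}\right)}{14}}{-216} = \frac{46417}{-15648} + - 6 \cdot 2 \cdot \frac{1}{14} \left(-5 + 2 \cdot 2744\right) \left(- \frac{1}{216}\right) = 46417 \left(- \frac{1}{15648}\right) + - 6 \cdot 2 \cdot \frac{1}{14} \left(-5 + 5488\right) \left(- \frac{1}{216}\right) = - \frac{46417}{15648} + - 6 \cdot 2 \cdot \frac{1}{14} \cdot 5483 \left(- \frac{1}{216}\right) = - \frac{46417}{15648} + \left(-6\right) \frac{5483}{7} \left(- \frac{1}{216}\right) = - \frac{46417}{15648} - - \frac{5483}{252} = - \frac{46417}{15648} + \frac{5483}{252} = \frac{6175075}{328608}$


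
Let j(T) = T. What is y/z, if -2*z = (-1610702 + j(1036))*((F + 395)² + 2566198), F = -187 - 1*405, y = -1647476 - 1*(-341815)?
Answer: -1305661/2096595598831 ≈ -6.2275e-7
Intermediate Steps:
y = -1305661 (y = -1647476 + 341815 = -1305661)
F = -592 (F = -187 - 405 = -592)
z = 2096595598831 (z = -(-1610702 + 1036)*((-592 + 395)² + 2566198)/2 = -(-804833)*((-197)² + 2566198) = -(-804833)*(38809 + 2566198) = -(-804833)*2605007 = -½*(-4193191197662) = 2096595598831)
y/z = -1305661/2096595598831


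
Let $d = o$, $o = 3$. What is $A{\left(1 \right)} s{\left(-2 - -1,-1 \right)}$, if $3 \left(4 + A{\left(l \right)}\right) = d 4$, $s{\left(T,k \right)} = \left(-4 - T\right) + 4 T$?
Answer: $0$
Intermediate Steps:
$d = 3$
$s{\left(T,k \right)} = -4 + 3 T$
$A{\left(l \right)} = 0$ ($A{\left(l \right)} = -4 + \frac{3 \cdot 4}{3} = -4 + \frac{1}{3} \cdot 12 = -4 + 4 = 0$)
$A{\left(1 \right)} s{\left(-2 - -1,-1 \right)} = 0 \left(-4 + 3 \left(-2 - -1\right)\right) = 0 \left(-4 + 3 \left(-2 + 1\right)\right) = 0 \left(-4 + 3 \left(-1\right)\right) = 0 \left(-4 - 3\right) = 0 \left(-7\right) = 0$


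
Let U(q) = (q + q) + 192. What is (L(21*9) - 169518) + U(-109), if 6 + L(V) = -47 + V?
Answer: -169408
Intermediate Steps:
U(q) = 192 + 2*q (U(q) = 2*q + 192 = 192 + 2*q)
L(V) = -53 + V (L(V) = -6 + (-47 + V) = -53 + V)
(L(21*9) - 169518) + U(-109) = ((-53 + 21*9) - 169518) + (192 + 2*(-109)) = ((-53 + 189) - 169518) + (192 - 218) = (136 - 169518) - 26 = -169382 - 26 = -169408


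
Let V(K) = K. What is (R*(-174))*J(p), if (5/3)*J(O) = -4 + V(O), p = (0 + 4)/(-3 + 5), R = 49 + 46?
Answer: 19836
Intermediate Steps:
R = 95
p = 2 (p = 4/2 = 4*(1/2) = 2)
J(O) = -12/5 + 3*O/5 (J(O) = 3*(-4 + O)/5 = -12/5 + 3*O/5)
(R*(-174))*J(p) = (95*(-174))*(-12/5 + (3/5)*2) = -16530*(-12/5 + 6/5) = -16530*(-6/5) = 19836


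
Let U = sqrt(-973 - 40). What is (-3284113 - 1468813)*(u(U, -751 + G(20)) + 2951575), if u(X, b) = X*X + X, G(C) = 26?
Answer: -14023802844412 - 4752926*I*sqrt(1013) ≈ -1.4024e+13 - 1.5127e+8*I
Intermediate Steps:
U = I*sqrt(1013) (U = sqrt(-1013) = I*sqrt(1013) ≈ 31.828*I)
u(X, b) = X + X**2 (u(X, b) = X**2 + X = X + X**2)
(-3284113 - 1468813)*(u(U, -751 + G(20)) + 2951575) = (-3284113 - 1468813)*((I*sqrt(1013))*(1 + I*sqrt(1013)) + 2951575) = -4752926*(I*sqrt(1013)*(1 + I*sqrt(1013)) + 2951575) = -4752926*(2951575 + I*sqrt(1013)*(1 + I*sqrt(1013))) = -14028617558450 - 4752926*I*sqrt(1013)*(1 + I*sqrt(1013))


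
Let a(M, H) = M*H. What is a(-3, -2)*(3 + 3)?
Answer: 36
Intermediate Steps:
a(M, H) = H*M
a(-3, -2)*(3 + 3) = (-2*(-3))*(3 + 3) = 6*6 = 36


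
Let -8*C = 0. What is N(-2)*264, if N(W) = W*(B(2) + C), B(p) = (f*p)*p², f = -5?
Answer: 21120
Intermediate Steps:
C = 0 (C = -⅛*0 = 0)
B(p) = -5*p³ (B(p) = (-5*p)*p² = -5*p³)
N(W) = -40*W (N(W) = W*(-5*2³ + 0) = W*(-5*8 + 0) = W*(-40 + 0) = W*(-40) = -40*W)
N(-2)*264 = -40*(-2)*264 = 80*264 = 21120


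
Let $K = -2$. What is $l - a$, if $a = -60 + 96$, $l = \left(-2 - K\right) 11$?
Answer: $-36$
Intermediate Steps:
$l = 0$ ($l = \left(-2 - -2\right) 11 = \left(-2 + 2\right) 11 = 0 \cdot 11 = 0$)
$a = 36$
$l - a = 0 - 36 = -36$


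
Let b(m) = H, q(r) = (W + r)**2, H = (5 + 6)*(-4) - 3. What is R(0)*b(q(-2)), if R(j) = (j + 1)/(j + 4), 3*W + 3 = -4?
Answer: -47/4 ≈ -11.750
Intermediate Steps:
W = -7/3 (W = -1 + (1/3)*(-4) = -1 - 4/3 = -7/3 ≈ -2.3333)
R(j) = (1 + j)/(4 + j)
H = -47 (H = 11*(-4) - 3 = -44 - 3 = -47)
q(r) = (-7/3 + r)**2
b(m) = -47
R(0)*b(q(-2)) = ((1 + 0)/(4 + 0))*(-47) = (1/4)*(-47) = -47/4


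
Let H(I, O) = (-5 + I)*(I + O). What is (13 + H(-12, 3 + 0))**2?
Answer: 27556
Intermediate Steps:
(13 + H(-12, 3 + 0))**2 = (13 + ((-12)**2 - 5*(-12) - 5*(3 + 0) - 12*(3 + 0)))**2 = (13 + (144 + 60 - 5*3 - 12*3))**2 = (13 + (144 + 60 - 15 - 36))**2 = (13 + 153)**2 = 166**2 = 27556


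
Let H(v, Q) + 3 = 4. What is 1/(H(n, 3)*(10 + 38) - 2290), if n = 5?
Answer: -1/2242 ≈ -0.00044603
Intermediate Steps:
H(v, Q) = 1 (H(v, Q) = -3 + 4 = 1)
1/(H(n, 3)*(10 + 38) - 2290) = 1/(1*(10 + 38) - 2290) = 1/(1*48 - 2290) = 1/(48 - 2290) = 1/(-2242) = -1/2242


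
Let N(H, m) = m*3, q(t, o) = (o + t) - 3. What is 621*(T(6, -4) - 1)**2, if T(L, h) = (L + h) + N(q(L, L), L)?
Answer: 224181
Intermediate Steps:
q(t, o) = -3 + o + t
N(H, m) = 3*m
T(L, h) = h + 4*L (T(L, h) = (L + h) + 3*L = h + 4*L)
621*(T(6, -4) - 1)**2 = 621*((-4 + 4*6) - 1)**2 = 621*((-4 + 24) - 1)**2 = 621*(20 - 1)**2 = 621*19**2 = 621*361 = 224181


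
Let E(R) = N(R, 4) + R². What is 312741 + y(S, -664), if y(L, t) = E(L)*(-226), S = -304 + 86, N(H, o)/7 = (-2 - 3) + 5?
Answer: -10427683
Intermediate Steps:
N(H, o) = 0 (N(H, o) = 7*((-2 - 3) + 5) = 7*(-5 + 5) = 7*0 = 0)
E(R) = R² (E(R) = 0 + R² = R²)
S = -218
y(L, t) = -226*L² (y(L, t) = L²*(-226) = -226*L²)
312741 + y(S, -664) = 312741 - 226*(-218)² = 312741 - 226*47524 = 312741 - 10740424 = -10427683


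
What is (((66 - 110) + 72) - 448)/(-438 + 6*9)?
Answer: 35/32 ≈ 1.0938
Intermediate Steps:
(((66 - 110) + 72) - 448)/(-438 + 6*9) = ((-44 + 72) - 448)/(-438 + 54) = (28 - 448)/(-384) = -420*(-1/384) = 35/32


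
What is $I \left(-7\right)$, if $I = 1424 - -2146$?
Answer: $-24990$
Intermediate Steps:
$I = 3570$ ($I = 1424 + 2146 = 3570$)
$I \left(-7\right) = 3570 \left(-7\right) = -24990$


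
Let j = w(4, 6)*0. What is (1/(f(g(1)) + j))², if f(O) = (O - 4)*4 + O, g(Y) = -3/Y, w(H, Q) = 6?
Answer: 1/961 ≈ 0.0010406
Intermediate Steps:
f(O) = -16 + 5*O (f(O) = (-4 + O)*4 + O = (-16 + 4*O) + O = -16 + 5*O)
j = 0 (j = 6*0 = 0)
(1/(f(g(1)) + j))² = (1/((-16 + 5*(-3/1)) + 0))² = (1/((-16 + 5*(-3*1)) + 0))² = (1/((-16 + 5*(-3)) + 0))² = (1/((-16 - 15) + 0))² = (1/(-31 + 0))² = (1/(-31))² = (-1/31)² = 1/961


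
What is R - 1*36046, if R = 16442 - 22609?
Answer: -42213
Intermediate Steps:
R = -6167
R - 1*36046 = -6167 - 1*36046 = -6167 - 36046 = -42213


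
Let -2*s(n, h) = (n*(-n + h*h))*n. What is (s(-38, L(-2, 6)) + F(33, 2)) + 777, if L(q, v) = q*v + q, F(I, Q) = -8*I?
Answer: -168435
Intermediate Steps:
L(q, v) = q + q*v
s(n, h) = -n**2*(h**2 - n)/2 (s(n, h) = -n*(-n + h*h)*n/2 = -n*(-n + h**2)*n/2 = -n*(h**2 - n)*n/2 = -n**2*(h**2 - n)/2)
(s(-38, L(-2, 6)) + F(33, 2)) + 777 = ((1/2)*(-38)**2*(-38 - (-2*(1 + 6))**2) - 8*33) + 777 = ((1/2)*1444*(-38 - (-2*7)**2) - 264) + 777 = ((1/2)*1444*(-38 - 1*(-14)**2) - 264) + 777 = ((1/2)*1444*(-38 - 1*196) - 264) + 777 = ((1/2)*1444*(-38 - 196) - 264) + 777 = ((1/2)*1444*(-234) - 264) + 777 = (-168948 - 264) + 777 = -169212 + 777 = -168435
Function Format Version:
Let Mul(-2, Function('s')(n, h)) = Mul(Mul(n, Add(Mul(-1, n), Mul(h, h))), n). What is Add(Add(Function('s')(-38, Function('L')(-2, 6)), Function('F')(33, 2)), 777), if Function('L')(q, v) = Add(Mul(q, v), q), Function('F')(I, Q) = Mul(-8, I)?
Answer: -168435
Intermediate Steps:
Function('L')(q, v) = Add(q, Mul(q, v))
Function('s')(n, h) = Mul(Rational(-1, 2), Pow(n, 2), Add(Pow(h, 2), Mul(-1, n))) (Function('s')(n, h) = Mul(Rational(-1, 2), Mul(Mul(n, Add(Mul(-1, n), Mul(h, h))), n)) = Mul(Rational(-1, 2), Mul(Mul(n, Add(Mul(-1, n), Pow(h, 2))), n)) = Mul(Rational(-1, 2), Mul(Mul(n, Add(Pow(h, 2), Mul(-1, n))), n)) = Mul(Rational(-1, 2), Mul(Pow(n, 2), Add(Pow(h, 2), Mul(-1, n)))) = Mul(Rational(-1, 2), Pow(n, 2), Add(Pow(h, 2), Mul(-1, n))))
Add(Add(Function('s')(-38, Function('L')(-2, 6)), Function('F')(33, 2)), 777) = Add(Add(Mul(Rational(1, 2), Pow(-38, 2), Add(-38, Mul(-1, Pow(Mul(-2, Add(1, 6)), 2)))), Mul(-8, 33)), 777) = Add(Add(Mul(Rational(1, 2), 1444, Add(-38, Mul(-1, Pow(Mul(-2, 7), 2)))), -264), 777) = Add(Add(Mul(Rational(1, 2), 1444, Add(-38, Mul(-1, Pow(-14, 2)))), -264), 777) = Add(Add(Mul(Rational(1, 2), 1444, Add(-38, Mul(-1, 196))), -264), 777) = Add(Add(Mul(Rational(1, 2), 1444, Add(-38, -196)), -264), 777) = Add(Add(Mul(Rational(1, 2), 1444, -234), -264), 777) = Add(Add(-168948, -264), 777) = Add(-169212, 777) = -168435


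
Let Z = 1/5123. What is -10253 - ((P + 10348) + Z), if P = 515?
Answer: -108177269/5123 ≈ -21116.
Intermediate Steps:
Z = 1/5123 ≈ 0.00019520
-10253 - ((P + 10348) + Z) = -10253 - ((515 + 10348) + 1/5123) = -10253 - (10863 + 1/5123) = -10253 - 1*55651150/5123 = -10253 - 55651150/5123 = -108177269/5123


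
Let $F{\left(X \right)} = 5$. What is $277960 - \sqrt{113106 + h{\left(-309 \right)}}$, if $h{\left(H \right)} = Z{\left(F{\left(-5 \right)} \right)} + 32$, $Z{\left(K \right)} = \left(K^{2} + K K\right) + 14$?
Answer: $277960 - 3 \sqrt{12578} \approx 2.7762 \cdot 10^{5}$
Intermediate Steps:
$Z{\left(K \right)} = 14 + 2 K^{2}$ ($Z{\left(K \right)} = \left(K^{2} + K^{2}\right) + 14 = 2 K^{2} + 14 = 14 + 2 K^{2}$)
$h{\left(H \right)} = 96$ ($h{\left(H \right)} = \left(14 + 2 \cdot 5^{2}\right) + 32 = \left(14 + 2 \cdot 25\right) + 32 = \left(14 + 50\right) + 32 = 64 + 32 = 96$)
$277960 - \sqrt{113106 + h{\left(-309 \right)}} = 277960 - \sqrt{113106 + 96} = 277960 - \sqrt{113202} = 277960 - 3 \sqrt{12578}$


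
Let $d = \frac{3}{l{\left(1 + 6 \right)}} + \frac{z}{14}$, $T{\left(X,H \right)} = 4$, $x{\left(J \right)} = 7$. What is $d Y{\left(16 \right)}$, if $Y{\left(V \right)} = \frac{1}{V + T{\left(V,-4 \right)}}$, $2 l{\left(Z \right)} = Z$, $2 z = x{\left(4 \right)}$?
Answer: $\frac{31}{560} \approx 0.055357$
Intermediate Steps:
$z = \frac{7}{2}$ ($z = \frac{1}{2} \cdot 7 = \frac{7}{2} \approx 3.5$)
$l{\left(Z \right)} = \frac{Z}{2}$
$Y{\left(V \right)} = \frac{1}{4 + V}$ ($Y{\left(V \right)} = \frac{1}{V + 4} = \frac{1}{4 + V}$)
$d = \frac{31}{28}$ ($d = \frac{3}{\frac{1}{2} \left(1 + 6\right)} + \frac{7}{2 \cdot 14} = \frac{3}{\frac{1}{2} \cdot 7} + \frac{7}{2} \cdot \frac{1}{14} = \frac{3}{\frac{7}{2}} + \frac{1}{4} = 3 \cdot \frac{2}{7} + \frac{1}{4} = \frac{6}{7} + \frac{1}{4} = \frac{31}{28} \approx 1.1071$)
$d Y{\left(16 \right)} = \frac{31}{28 \left(4 + 16\right)} = \frac{31}{28 \cdot 20} = \frac{31}{28} \cdot \frac{1}{20} = \frac{31}{560}$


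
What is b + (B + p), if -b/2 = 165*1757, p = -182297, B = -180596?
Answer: -942703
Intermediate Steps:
b = -579810 (b = -330*1757 = -2*289905 = -579810)
b + (B + p) = -579810 + (-180596 - 182297) = -579810 - 362893 = -942703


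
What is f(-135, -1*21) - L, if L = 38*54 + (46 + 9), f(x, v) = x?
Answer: -2242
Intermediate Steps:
L = 2107 (L = 2052 + 55 = 2107)
f(-135, -1*21) - L = -135 - 1*2107 = -135 - 2107 = -2242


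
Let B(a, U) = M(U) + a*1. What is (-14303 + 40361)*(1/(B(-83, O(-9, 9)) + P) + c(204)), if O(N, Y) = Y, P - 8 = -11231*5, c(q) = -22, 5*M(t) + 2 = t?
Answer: -161172664758/281143 ≈ -5.7328e+5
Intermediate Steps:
M(t) = -⅖ + t/5
P = -56147 (P = 8 - 11231*5 = 8 - 56155 = -56147)
B(a, U) = -⅖ + a + U/5 (B(a, U) = (-⅖ + U/5) + a*1 = (-⅖ + U/5) + a = -⅖ + a + U/5)
(-14303 + 40361)*(1/(B(-83, O(-9, 9)) + P) + c(204)) = (-14303 + 40361)*(1/((-⅖ - 83 + (⅕)*9) - 56147) - 22) = 26058*(1/((-⅖ - 83 + 9/5) - 56147) - 22) = 26058*(1/(-408/5 - 56147) - 22) = 26058*(1/(-281143/5) - 22) = 26058*(-5/281143 - 22) = 26058*(-6185151/281143) = -161172664758/281143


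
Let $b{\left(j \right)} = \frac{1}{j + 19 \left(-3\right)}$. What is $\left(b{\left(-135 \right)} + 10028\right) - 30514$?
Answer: $- \frac{3933313}{192} \approx -20486.0$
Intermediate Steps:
$b{\left(j \right)} = \frac{1}{-57 + j}$ ($b{\left(j \right)} = \frac{1}{j - 57} = \frac{1}{-57 + j}$)
$\left(b{\left(-135 \right)} + 10028\right) - 30514 = \left(\frac{1}{-57 - 135} + 10028\right) - 30514 = \left(\frac{1}{-192} + 10028\right) - 30514 = \left(- \frac{1}{192} + 10028\right) - 30514 = \frac{1925375}{192} - 30514 = - \frac{3933313}{192}$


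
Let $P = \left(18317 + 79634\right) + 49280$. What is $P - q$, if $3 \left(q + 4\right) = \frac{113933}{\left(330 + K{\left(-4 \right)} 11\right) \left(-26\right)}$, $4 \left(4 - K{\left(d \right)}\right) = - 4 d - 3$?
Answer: $\frac{7769377111}{52767} \approx 1.4724 \cdot 10^{5}$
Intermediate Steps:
$K{\left(d \right)} = \frac{19}{4} + d$ ($K{\left(d \right)} = 4 - \frac{- 4 d - 3}{4} = 4 - \frac{-3 - 4 d}{4} = 4 + \left(\frac{3}{4} + d\right) = \frac{19}{4} + d$)
$q = - \frac{438934}{52767}$ ($q = -4 + \frac{113933 \frac{1}{\left(330 + \left(\frac{19}{4} - 4\right) 11\right) \left(-26\right)}}{3} = -4 + \frac{113933 \frac{1}{\left(330 + \frac{3}{4} \cdot 11\right) \left(-26\right)}}{3} = -4 + \frac{113933 \frac{1}{\left(330 + \frac{33}{4}\right) \left(-26\right)}}{3} = -4 + \frac{113933 \frac{1}{\frac{1353}{4} \left(-26\right)}}{3} = -4 + \frac{113933 \frac{1}{- \frac{17589}{2}}}{3} = -4 + \frac{113933 \left(- \frac{2}{17589}\right)}{3} = -4 + \frac{1}{3} \left(- \frac{227866}{17589}\right) = -4 - \frac{227866}{52767} = - \frac{438934}{52767} \approx -8.3183$)
$P = 147231$ ($P = 97951 + 49280 = 147231$)
$P - q = 147231 - - \frac{438934}{52767} = 147231 + \frac{438934}{52767} = \frac{7769377111}{52767}$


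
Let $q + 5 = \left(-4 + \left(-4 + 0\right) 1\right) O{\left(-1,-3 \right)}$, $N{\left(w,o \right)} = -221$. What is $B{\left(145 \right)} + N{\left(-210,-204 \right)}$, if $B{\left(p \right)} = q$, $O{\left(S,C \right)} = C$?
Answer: $-202$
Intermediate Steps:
$q = 19$ ($q = -5 + \left(-4 + \left(-4 + 0\right) 1\right) \left(-3\right) = -5 + \left(-4 - 4\right) \left(-3\right) = -5 - -24 = -5 + 24 = 19$)
$B{\left(p \right)} = 19$
$B{\left(145 \right)} + N{\left(-210,-204 \right)} = 19 - 221 = -202$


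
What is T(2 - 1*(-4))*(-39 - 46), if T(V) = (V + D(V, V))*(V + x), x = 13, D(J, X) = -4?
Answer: -3230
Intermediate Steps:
T(V) = (-4 + V)*(13 + V) (T(V) = (V - 4)*(V + 13) = (-4 + V)*(13 + V))
T(2 - 1*(-4))*(-39 - 46) = (-52 + (2 - 1*(-4))² + 9*(2 - 1*(-4)))*(-39 - 46) = (-52 + (2 + 4)² + 9*(2 + 4))*(-85) = (-52 + 6² + 9*6)*(-85) = (-52 + 36 + 54)*(-85) = 38*(-85) = -3230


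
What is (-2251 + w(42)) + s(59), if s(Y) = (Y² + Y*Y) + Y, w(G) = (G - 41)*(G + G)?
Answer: 4854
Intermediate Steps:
w(G) = 2*G*(-41 + G) (w(G) = (-41 + G)*(2*G) = 2*G*(-41 + G))
s(Y) = Y + 2*Y² (s(Y) = (Y² + Y²) + Y = 2*Y² + Y = Y + 2*Y²)
(-2251 + w(42)) + s(59) = (-2251 + 2*42*(-41 + 42)) + 59*(1 + 2*59) = (-2251 + 2*42*1) + 59*(1 + 118) = (-2251 + 84) + 59*119 = -2167 + 7021 = 4854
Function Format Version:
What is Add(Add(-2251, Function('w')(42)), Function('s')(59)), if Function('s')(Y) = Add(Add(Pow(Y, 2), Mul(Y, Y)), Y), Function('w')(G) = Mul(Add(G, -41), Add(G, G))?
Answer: 4854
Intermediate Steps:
Function('w')(G) = Mul(2, G, Add(-41, G)) (Function('w')(G) = Mul(Add(-41, G), Mul(2, G)) = Mul(2, G, Add(-41, G)))
Function('s')(Y) = Add(Y, Mul(2, Pow(Y, 2))) (Function('s')(Y) = Add(Add(Pow(Y, 2), Pow(Y, 2)), Y) = Add(Mul(2, Pow(Y, 2)), Y) = Add(Y, Mul(2, Pow(Y, 2))))
Add(Add(-2251, Function('w')(42)), Function('s')(59)) = Add(Add(-2251, Mul(2, 42, Add(-41, 42))), Mul(59, Add(1, Mul(2, 59)))) = Add(Add(-2251, Mul(2, 42, 1)), Mul(59, Add(1, 118))) = Add(Add(-2251, 84), Mul(59, 119)) = Add(-2167, 7021) = 4854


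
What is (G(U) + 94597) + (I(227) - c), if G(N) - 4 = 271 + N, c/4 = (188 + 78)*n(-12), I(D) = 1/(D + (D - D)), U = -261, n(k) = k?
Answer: 24375034/227 ≈ 1.0738e+5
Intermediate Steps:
I(D) = 1/D (I(D) = 1/(D + 0) = 1/D)
c = -12768 (c = 4*((188 + 78)*(-12)) = 4*(266*(-12)) = 4*(-3192) = -12768)
G(N) = 275 + N (G(N) = 4 + (271 + N) = 275 + N)
(G(U) + 94597) + (I(227) - c) = ((275 - 261) + 94597) + (1/227 - 1*(-12768)) = (14 + 94597) + (1/227 + 12768) = 94611 + 2898337/227 = 24375034/227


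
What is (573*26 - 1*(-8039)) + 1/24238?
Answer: 555947007/24238 ≈ 22937.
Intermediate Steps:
(573*26 - 1*(-8039)) + 1/24238 = (14898 + 8039) + 1/24238 = 22937 + 1/24238 = 555947007/24238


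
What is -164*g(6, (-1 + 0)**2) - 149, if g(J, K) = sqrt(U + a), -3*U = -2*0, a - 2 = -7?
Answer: -149 - 164*I*sqrt(5) ≈ -149.0 - 366.72*I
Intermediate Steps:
a = -5 (a = 2 - 7 = -5)
U = 0 (U = -(-2)*0/3 = -1/3*0 = 0)
g(J, K) = I*sqrt(5) (g(J, K) = sqrt(0 - 5) = sqrt(-5) = I*sqrt(5))
-164*g(6, (-1 + 0)**2) - 149 = -164*I*sqrt(5) - 149 = -149 - 164*I*sqrt(5)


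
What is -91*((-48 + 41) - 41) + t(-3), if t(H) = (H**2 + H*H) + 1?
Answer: 4387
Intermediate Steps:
t(H) = 1 + 2*H**2 (t(H) = (H**2 + H**2) + 1 = 2*H**2 + 1 = 1 + 2*H**2)
-91*((-48 + 41) - 41) + t(-3) = -91*((-48 + 41) - 41) + (1 + 2*(-3)**2) = -91*(-7 - 41) + (1 + 2*9) = -91*(-48) + (1 + 18) = 4368 + 19 = 4387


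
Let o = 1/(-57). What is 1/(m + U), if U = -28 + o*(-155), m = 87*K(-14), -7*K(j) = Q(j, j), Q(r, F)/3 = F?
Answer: 57/28313 ≈ 0.0020132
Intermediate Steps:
Q(r, F) = 3*F
K(j) = -3*j/7
m = 522 (m = 87*(-3/7*(-14)) = 87*6 = 522)
o = -1/57 ≈ -0.017544
U = -1441/57 (U = -28 - 1/57*(-155) = -28 + 155/57 = -1441/57 ≈ -25.281)
1/(m + U) = 1/(522 - 1441/57) = 1/(28313/57) = 57/28313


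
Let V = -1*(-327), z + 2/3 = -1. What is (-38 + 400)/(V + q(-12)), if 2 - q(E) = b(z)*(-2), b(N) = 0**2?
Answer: 362/329 ≈ 1.1003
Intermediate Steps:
z = -5/3 (z = -2/3 - 1 = -5/3 ≈ -1.6667)
b(N) = 0
q(E) = 2 (q(E) = 2 - 0*(-2) = 2 - 1*0 = 2 + 0 = 2)
V = 327
(-38 + 400)/(V + q(-12)) = (-38 + 400)/(327 + 2) = 362/329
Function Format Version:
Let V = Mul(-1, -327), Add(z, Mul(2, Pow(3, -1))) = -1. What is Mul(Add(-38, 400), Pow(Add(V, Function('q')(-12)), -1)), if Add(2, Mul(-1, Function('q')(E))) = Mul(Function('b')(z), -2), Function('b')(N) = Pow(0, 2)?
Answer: Rational(362, 329) ≈ 1.1003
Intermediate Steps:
z = Rational(-5, 3) (z = Add(Rational(-2, 3), -1) = Rational(-5, 3) ≈ -1.6667)
Function('b')(N) = 0
Function('q')(E) = 2 (Function('q')(E) = Add(2, Mul(-1, Mul(0, -2))) = Add(2, Mul(-1, 0)) = Add(2, 0) = 2)
V = 327
Mul(Add(-38, 400), Pow(Add(V, Function('q')(-12)), -1)) = Mul(Add(-38, 400), Pow(Add(327, 2), -1)) = Mul(362, Pow(329, -1)) = Mul(362, Rational(1, 329)) = Rational(362, 329)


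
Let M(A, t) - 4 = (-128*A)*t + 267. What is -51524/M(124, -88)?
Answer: -51524/1397007 ≈ -0.036882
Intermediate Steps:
M(A, t) = 271 - 128*A*t (M(A, t) = 4 + ((-128*A)*t + 267) = 4 + (-128*A*t + 267) = 4 + (267 - 128*A*t) = 271 - 128*A*t)
-51524/M(124, -88) = -51524/(271 - 128*124*(-88)) = -51524/(271 + 1396736) = -51524/1397007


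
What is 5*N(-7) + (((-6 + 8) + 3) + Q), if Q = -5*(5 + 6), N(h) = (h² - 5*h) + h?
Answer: 335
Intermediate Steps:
N(h) = h² - 4*h
Q = -55 (Q = -5*11 = -55)
5*N(-7) + (((-6 + 8) + 3) + Q) = 5*(-7*(-4 - 7)) + (((-6 + 8) + 3) - 55) = 5*(-7*(-11)) + ((2 + 3) - 55) = 5*77 + (5 - 55) = 385 - 50 = 335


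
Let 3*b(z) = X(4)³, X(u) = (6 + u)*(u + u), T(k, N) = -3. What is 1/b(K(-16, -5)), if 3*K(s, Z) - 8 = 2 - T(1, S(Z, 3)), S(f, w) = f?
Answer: 3/512000 ≈ 5.8594e-6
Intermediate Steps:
X(u) = 2*u*(6 + u) (X(u) = (6 + u)*(2*u) = 2*u*(6 + u))
K(s, Z) = 13/3 (K(s, Z) = 8/3 + (2 - 1*(-3))/3 = 8/3 + (2 + 3)/3 = 8/3 + (⅓)*5 = 8/3 + 5/3 = 13/3)
b(z) = 512000/3 (b(z) = (2*4*(6 + 4))³/3 = (2*4*10)³/3 = (⅓)*80³ = (⅓)*512000 = 512000/3)
1/b(K(-16, -5)) = 1/(512000/3) = 3/512000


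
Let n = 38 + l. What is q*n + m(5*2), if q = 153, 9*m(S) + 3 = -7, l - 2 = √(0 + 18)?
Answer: 55070/9 + 459*√2 ≈ 6768.0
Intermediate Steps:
l = 2 + 3*√2 (l = 2 + √(0 + 18) = 2 + √18 = 2 + 3*√2 ≈ 6.2426)
m(S) = -10/9 (m(S) = -⅓ + (⅑)*(-7) = -⅓ - 7/9 = -10/9)
n = 40 + 3*√2 (n = 38 + (2 + 3*√2) = 40 + 3*√2 ≈ 44.243)
q*n + m(5*2) = 153*(40 + 3*√2) - 10/9 = (6120 + 459*√2) - 10/9 = 55070/9 + 459*√2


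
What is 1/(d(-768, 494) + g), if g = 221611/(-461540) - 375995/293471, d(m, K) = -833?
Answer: -135448605340/113067261382301 ≈ -0.0011979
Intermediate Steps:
g = -238573134081/135448605340 (g = 221611*(-1/461540) - 375995*1/293471 = -221611/461540 - 375995/293471 = -238573134081/135448605340 ≈ -1.7614)
1/(d(-768, 494) + g) = 1/(-833 - 238573134081/135448605340) = 1/(-113067261382301/135448605340) = -135448605340/113067261382301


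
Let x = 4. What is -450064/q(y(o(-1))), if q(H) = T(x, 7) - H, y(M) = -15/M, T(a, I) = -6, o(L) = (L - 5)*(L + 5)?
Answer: 3600512/53 ≈ 67934.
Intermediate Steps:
o(L) = (-5 + L)*(5 + L)
q(H) = -6 - H
-450064/q(y(o(-1))) = -450064/(-6 - (-15)/(-25 + (-1)²)) = -450064/(-6 - (-15)/(-25 + 1)) = -450064/(-6 - (-15)/(-24)) = -450064/(-6 - (-15)*(-1)/24) = -450064/(-6 - 1*5/8) = -450064/(-6 - 5/8) = -450064/(-53/8) = -450064*(-8/53) = 3600512/53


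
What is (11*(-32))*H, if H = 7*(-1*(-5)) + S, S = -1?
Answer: -11968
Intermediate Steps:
H = 34 (H = 7*(-1*(-5)) - 1 = 7*5 - 1 = 35 - 1 = 34)
(11*(-32))*H = (11*(-32))*34 = -352*34 = -11968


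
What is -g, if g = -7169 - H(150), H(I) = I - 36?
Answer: 7283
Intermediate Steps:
H(I) = -36 + I
g = -7283 (g = -7169 - (-36 + 150) = -7169 - 1*114 = -7169 - 114 = -7283)
-g = -1*(-7283) = 7283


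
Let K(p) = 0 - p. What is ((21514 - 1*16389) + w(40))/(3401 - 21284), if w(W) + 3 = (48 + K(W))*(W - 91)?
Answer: -4714/17883 ≈ -0.26360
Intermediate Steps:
K(p) = -p
w(W) = -3 + (-91 + W)*(48 - W) (w(W) = -3 + (48 - W)*(W - 91) = -3 + (48 - W)*(-91 + W) = -3 + (-91 + W)*(48 - W))
((21514 - 1*16389) + w(40))/(3401 - 21284) = ((21514 - 1*16389) + (-4371 - 1*40² + 139*40))/(3401 - 21284) = ((21514 - 16389) + (-4371 - 1*1600 + 5560))/(-17883) = (5125 + (-4371 - 1600 + 5560))*(-1/17883) = (5125 - 411)*(-1/17883) = 4714*(-1/17883) = -4714/17883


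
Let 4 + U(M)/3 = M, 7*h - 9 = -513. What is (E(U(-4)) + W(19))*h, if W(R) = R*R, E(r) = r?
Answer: -24264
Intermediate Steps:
h = -72 (h = 9/7 + (⅐)*(-513) = 9/7 - 513/7 = -72)
U(M) = -12 + 3*M
W(R) = R²
(E(U(-4)) + W(19))*h = ((-12 + 3*(-4)) + 19²)*(-72) = ((-12 - 12) + 361)*(-72) = (-24 + 361)*(-72) = 337*(-72) = -24264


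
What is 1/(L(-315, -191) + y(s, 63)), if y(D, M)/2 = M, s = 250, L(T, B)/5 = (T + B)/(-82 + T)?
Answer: 397/52552 ≈ 0.0075544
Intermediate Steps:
L(T, B) = 5*(B + T)/(-82 + T) (L(T, B) = 5*((T + B)/(-82 + T)) = 5*((B + T)/(-82 + T)) = 5*(B + T)/(-82 + T))
y(D, M) = 2*M
1/(L(-315, -191) + y(s, 63)) = 1/(5*(-191 - 315)/(-82 - 315) + 2*63) = 1/(5*(-506)/(-397) + 126) = 1/(5*(-1/397)*(-506) + 126) = 1/(2530/397 + 126) = 1/(52552/397) = 397/52552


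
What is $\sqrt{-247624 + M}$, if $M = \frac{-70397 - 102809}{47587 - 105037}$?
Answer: $\frac{i \sqrt{8172736803753}}{5745} \approx 497.62 i$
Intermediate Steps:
$M = \frac{86603}{28725}$ ($M = - \frac{173206}{-57450} = \left(-173206\right) \left(- \frac{1}{57450}\right) = \frac{86603}{28725} \approx 3.0149$)
$\sqrt{-247624 + M} = \sqrt{-247624 + \frac{86603}{28725}} = \sqrt{- \frac{7112912797}{28725}} = \frac{i \sqrt{8172736803753}}{5745}$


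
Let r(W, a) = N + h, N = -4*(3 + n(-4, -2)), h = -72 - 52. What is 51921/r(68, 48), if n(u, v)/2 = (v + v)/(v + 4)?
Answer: -17307/40 ≈ -432.67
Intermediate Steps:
h = -124
n(u, v) = 4*v/(4 + v) (n(u, v) = 2*((v + v)/(v + 4)) = 2*((2*v)/(4 + v)) = 2*(2*v/(4 + v)) = 4*v/(4 + v))
N = 4 (N = -4*(3 + 4*(-2)/(4 - 2)) = -4*(3 + 4*(-2)/2) = -4*(3 + 4*(-2)*(1/2)) = -4*(3 - 4) = -4*(-1) = 4)
r(W, a) = -120 (r(W, a) = 4 - 124 = -120)
51921/r(68, 48) = 51921/(-120) = 51921*(-1/120) = -17307/40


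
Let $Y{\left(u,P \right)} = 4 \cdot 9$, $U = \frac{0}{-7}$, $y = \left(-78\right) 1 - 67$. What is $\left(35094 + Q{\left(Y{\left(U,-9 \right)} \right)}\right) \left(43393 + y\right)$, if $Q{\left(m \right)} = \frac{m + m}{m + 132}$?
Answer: $\frac{10624346928}{7} \approx 1.5178 \cdot 10^{9}$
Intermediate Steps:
$y = -145$ ($y = -78 - 67 = -145$)
$U = 0$ ($U = 0 \left(- \frac{1}{7}\right) = 0$)
$Y{\left(u,P \right)} = 36$
$Q{\left(m \right)} = \frac{2 m}{132 + m}$
$\left(35094 + Q{\left(Y{\left(U,-9 \right)} \right)}\right) \left(43393 + y\right) = \left(35094 + 2 \cdot 36 \frac{1}{132 + 36}\right) \left(43393 - 145\right) = \left(35094 + 2 \cdot 36 \cdot \frac{1}{168}\right) 43248 = \left(35094 + \frac{3}{7}\right) 43248 = \frac{245661}{7} \cdot 43248 = \frac{10624346928}{7}$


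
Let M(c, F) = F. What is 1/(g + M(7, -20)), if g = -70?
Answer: -1/90 ≈ -0.011111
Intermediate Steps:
1/(g + M(7, -20)) = 1/(-70 - 20) = 1/(-90) = -1/90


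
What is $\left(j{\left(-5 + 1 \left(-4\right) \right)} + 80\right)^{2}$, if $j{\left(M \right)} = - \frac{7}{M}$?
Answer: $\frac{528529}{81} \approx 6525.0$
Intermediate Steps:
$\left(j{\left(-5 + 1 \left(-4\right) \right)} + 80\right)^{2} = \left(- \frac{7}{-5 + 1 \left(-4\right)} + 80\right)^{2} = \left(- \frac{7}{-5 - 4} + 80\right)^{2} = \left(- \frac{7}{-9} + 80\right)^{2} = \left(\left(-7\right) \left(- \frac{1}{9}\right) + 80\right)^{2} = \left(\frac{7}{9} + 80\right)^{2} = \left(\frac{727}{9}\right)^{2} = \frac{528529}{81}$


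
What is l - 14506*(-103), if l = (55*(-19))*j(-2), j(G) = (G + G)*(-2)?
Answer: 1485758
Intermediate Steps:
j(G) = -4*G (j(G) = (2*G)*(-2) = -4*G)
l = -8360 (l = (55*(-19))*(-4*(-2)) = -1045*8 = -8360)
l - 14506*(-103) = -8360 - 14506*(-103) = -8360 - 1*(-1494118) = -8360 + 1494118 = 1485758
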